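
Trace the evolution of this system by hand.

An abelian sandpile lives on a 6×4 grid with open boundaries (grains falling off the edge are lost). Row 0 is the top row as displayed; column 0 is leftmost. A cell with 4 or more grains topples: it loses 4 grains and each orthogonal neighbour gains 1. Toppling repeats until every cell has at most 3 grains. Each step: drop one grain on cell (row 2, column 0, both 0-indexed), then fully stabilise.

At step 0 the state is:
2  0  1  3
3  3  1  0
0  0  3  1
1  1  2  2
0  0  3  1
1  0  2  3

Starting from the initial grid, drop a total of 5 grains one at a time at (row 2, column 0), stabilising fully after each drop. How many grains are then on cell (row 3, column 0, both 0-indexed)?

2

[0] 2  0  1  3
3  3  1  0
0  0  3  1
1  1  2  2
0  0  3  1
1  0  2  3
[1] 2  0  1  3
3  3  1  0
1  0  3  1
1  1  2  2
0  0  3  1
1  0  2  3
[2] 2  0  1  3
3  3  1  0
2  0  3  1
1  1  2  2
0  0  3  1
1  0  2  3
[3] 2  0  1  3
3  3  1  0
3  0  3  1
1  1  2  2
0  0  3  1
1  0  2  3
[4] 3  1  1  3
1  0  2  0
1  2  3  1
2  1  2  2
0  0  3  1
1  0  2  3
[5] 3  1  1  3
1  0  2  0
2  2  3  1
2  1  2  2
0  0  3  1
1  0  2  3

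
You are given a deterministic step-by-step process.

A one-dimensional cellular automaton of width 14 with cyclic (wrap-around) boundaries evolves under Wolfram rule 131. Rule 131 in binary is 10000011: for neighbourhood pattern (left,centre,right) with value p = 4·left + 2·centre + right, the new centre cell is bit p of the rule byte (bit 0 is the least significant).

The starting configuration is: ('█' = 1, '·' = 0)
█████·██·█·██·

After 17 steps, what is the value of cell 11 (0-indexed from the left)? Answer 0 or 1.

0

t=0: █████·██·█·██·
t=1: ·███··········
t=2: █·█··█████████
t=3: ····█·████████
t=4: ·███···██████·
t=5: █·█··██·████··
t=6: ····█····██··█
t=7: ·███··███···█·
t=8: █·█··█·█··██··
t=9: ····█····█···█
t=10: ·███··███··██·
t=11: █·█··█·█··█···
t=12: ····█····█··██
t=13: ·███··███··█··
t=14: █·█··█·█··█··█
t=15: ····█····█··█·
t=16: ████··███··█··
t=17: ·██··█·█··█··█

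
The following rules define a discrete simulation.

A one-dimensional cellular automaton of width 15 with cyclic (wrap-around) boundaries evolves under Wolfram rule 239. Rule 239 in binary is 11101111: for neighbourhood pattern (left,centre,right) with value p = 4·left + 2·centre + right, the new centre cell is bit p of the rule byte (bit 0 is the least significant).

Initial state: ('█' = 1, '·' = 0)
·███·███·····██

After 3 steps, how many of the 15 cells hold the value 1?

k=0  ·███·███·····██
k=1  ████████·██████
k=2  ███████████████
k=3  ███████████████

15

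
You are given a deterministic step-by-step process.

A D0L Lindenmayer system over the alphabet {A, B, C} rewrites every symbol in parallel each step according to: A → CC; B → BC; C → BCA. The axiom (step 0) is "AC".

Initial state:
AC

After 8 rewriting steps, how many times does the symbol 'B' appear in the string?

0) AC
1) CCBCA
2) BCABCABCBCACC
3) BCBCACCBCBCACCBCBCABCBCACCBCABCA
4) BCBCABCBCACCBCABCABCBCABCBCACCBCABCABCBCABCBCACCBCBCABCBCACCBCABCABCBCACCBCBCACC
5) BCBCABCBCACCBCBCABCBCACCBCABCABCBCACCBCBCACCBCBCABCBCACCBC…CCBCABCABCBCACCBCBCACCBCBCABCBCACCBCABCABCBCABCBCACCBCABCA  (len 198)
6) BCBCABCBCACCBCBCABCBCACCBCABCABCBCABCBCACCBCBCABCBCACCBCAB…BCBCACCBCBCACCBCBCABCBCACCBCBCABCBCACCBCABCABCBCACCBCBCACC  (len 492)
7) BCBCABCBCACCBCBCABCBCACCBCABCABCBCABCBCACCBCBCABCBCACCBCAB…CCBCABCABCBCACCBCBCACCBCBCABCBCACCBCABCABCBCABCBCACCBCABCA  (len 1220)
8) BCBCABCBCACCBCBCABCBCACCBCABCABCBCABCBCACCBCBCABCBCACCBCAB…BCBCACCBCBCACCBCBCABCBCACCBCBCABCBCACCBCABCABCBCACCBCBCACC  (len 3028)

984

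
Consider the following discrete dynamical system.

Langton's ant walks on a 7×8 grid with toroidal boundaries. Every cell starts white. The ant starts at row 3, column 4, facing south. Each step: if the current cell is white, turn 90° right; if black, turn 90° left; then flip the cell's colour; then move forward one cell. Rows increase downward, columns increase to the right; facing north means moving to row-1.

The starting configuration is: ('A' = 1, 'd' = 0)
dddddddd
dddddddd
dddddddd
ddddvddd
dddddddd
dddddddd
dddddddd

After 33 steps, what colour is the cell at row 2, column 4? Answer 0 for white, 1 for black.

0

0) dddddddd
dddddddd
dddddddd
ddddvddd
dddddddd
dddddddd
dddddddd
1) dddddddd
dddddddd
dddddddd
ddd<Addd
dddddddd
dddddddd
dddddddd
2) dddddddd
dddddddd
ddd^dddd
dddAAddd
dddddddd
dddddddd
dddddddd
3) dddddddd
dddddddd
dddA>ddd
dddAAddd
dddddddd
dddddddd
dddddddd
4) dddddddd
dddddddd
dddAAddd
dddAvddd
dddddddd
dddddddd
dddddddd
5) dddddddd
dddddddd
dddAAddd
dddAd>dd
dddddddd
dddddddd
dddddddd
6) dddddddd
dddddddd
dddAAddd
dddAdAdd
dddddvdd
dddddddd
dddddddd
7) dddddddd
dddddddd
dddAAddd
dddAdAdd
dddd<Add
dddddddd
dddddddd
8) dddddddd
dddddddd
dddAAddd
dddA^Add
ddddAAdd
dddddddd
dddddddd
9) dddddddd
dddddddd
dddAAddd
dddAA>dd
ddddAAdd
dddddddd
dddddddd
10) dddddddd
dddddddd
dddAA^dd
dddAAddd
ddddAAdd
dddddddd
dddddddd
11) dddddddd
dddddddd
dddAAA>d
dddAAddd
ddddAAdd
dddddddd
dddddddd
12) dddddddd
dddddddd
dddAAAAd
dddAAdvd
ddddAAdd
dddddddd
dddddddd
13) dddddddd
dddddddd
dddAAAAd
dddAA<Ad
ddddAAdd
dddddddd
dddddddd
14) dddddddd
dddddddd
dddAA^Ad
dddAAAAd
ddddAAdd
dddddddd
dddddddd
15) dddddddd
dddddddd
dddA<dAd
dddAAAAd
ddddAAdd
dddddddd
dddddddd
16) dddddddd
dddddddd
dddAddAd
dddAvAAd
ddddAAdd
dddddddd
dddddddd
17) dddddddd
dddddddd
dddAddAd
dddAd>Ad
ddddAAdd
dddddddd
dddddddd
18) dddddddd
dddddddd
dddAd^Ad
dddAddAd
ddddAAdd
dddddddd
dddddddd
19) dddddddd
dddddddd
dddAdA>d
dddAddAd
ddddAAdd
dddddddd
dddddddd
20) dddddddd
dddddd^d
dddAdAdd
dddAddAd
ddddAAdd
dddddddd
dddddddd
21) dddddddd
ddddddA>
dddAdAdd
dddAddAd
ddddAAdd
dddddddd
dddddddd
22) dddddddd
ddddddAA
dddAdAdv
dddAddAd
ddddAAdd
dddddddd
dddddddd
23) dddddddd
ddddddAA
dddAdA<A
dddAddAd
ddddAAdd
dddddddd
dddddddd
24) dddddddd
dddddd^A
dddAdAAA
dddAddAd
ddddAAdd
dddddddd
dddddddd
25) dddddddd
ddddd<dA
dddAdAAA
dddAddAd
ddddAAdd
dddddddd
dddddddd
26) ddddd^dd
dddddAdA
dddAdAAA
dddAddAd
ddddAAdd
dddddddd
dddddddd
27) dddddA>d
dddddAdA
dddAdAAA
dddAddAd
ddddAAdd
dddddddd
dddddddd
28) dddddAAd
dddddAvA
dddAdAAA
dddAddAd
ddddAAdd
dddddddd
dddddddd
29) dddddAAd
ddddd<AA
dddAdAAA
dddAddAd
ddddAAdd
dddddddd
dddddddd
30) dddddAAd
ddddddAA
dddAdvAA
dddAddAd
ddddAAdd
dddddddd
dddddddd
31) dddddAAd
ddddddAA
dddAdd>A
dddAddAd
ddddAAdd
dddddddd
dddddddd
32) dddddAAd
dddddd^A
dddAdddA
dddAddAd
ddddAAdd
dddddddd
dddddddd
33) dddddAAd
ddddd<dA
dddAdddA
dddAddAd
ddddAAdd
dddddddd
dddddddd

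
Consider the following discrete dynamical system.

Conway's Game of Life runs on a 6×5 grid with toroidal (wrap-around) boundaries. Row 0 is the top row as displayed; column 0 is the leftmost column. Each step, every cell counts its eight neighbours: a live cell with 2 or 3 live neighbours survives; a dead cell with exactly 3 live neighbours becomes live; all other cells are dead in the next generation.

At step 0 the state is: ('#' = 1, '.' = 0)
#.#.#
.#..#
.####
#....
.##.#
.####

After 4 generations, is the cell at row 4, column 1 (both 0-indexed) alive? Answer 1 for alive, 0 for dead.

t=0: #.#.#
.#..#
.####
#....
.##.#
.####
t=1: .....
.....
.####
.....
....#
.....
t=2: .....
..##.
..##.
#.#.#
.....
.....
t=3: .....
..##.
.....
.##.#
.....
.....
t=4: .....
.....
.#...
.....
.....
.....

0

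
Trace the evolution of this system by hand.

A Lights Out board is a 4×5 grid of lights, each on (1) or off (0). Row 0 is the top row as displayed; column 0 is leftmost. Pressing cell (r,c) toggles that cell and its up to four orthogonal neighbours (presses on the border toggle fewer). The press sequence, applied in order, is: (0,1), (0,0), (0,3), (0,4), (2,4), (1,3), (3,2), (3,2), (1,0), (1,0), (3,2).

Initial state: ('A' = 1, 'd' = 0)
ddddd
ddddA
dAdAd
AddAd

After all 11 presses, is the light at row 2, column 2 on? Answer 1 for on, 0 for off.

k=0  ddddd
ddddA
dAdAd
AddAd
k=1  AAAdd
dAddA
dAdAd
AddAd
k=2  ddAdd
AAddA
dAdAd
AddAd
k=3  dddAA
AAdAA
dAdAd
AddAd
k=4  ddddd
AAdAd
dAdAd
AddAd
k=5  ddddd
AAdAA
dAddA
AddAA
k=6  dddAd
AAAdd
dAdAA
AddAA
k=7  dddAd
AAAdd
dAAAA
AAAdA
k=8  dddAd
AAAdd
dAdAA
AddAA
k=9  AddAd
ddAdd
AAdAA
AddAA
k=10  dddAd
AAAdd
dAdAA
AddAA
k=11  dddAd
AAAdd
dAAAA
AAAdA

1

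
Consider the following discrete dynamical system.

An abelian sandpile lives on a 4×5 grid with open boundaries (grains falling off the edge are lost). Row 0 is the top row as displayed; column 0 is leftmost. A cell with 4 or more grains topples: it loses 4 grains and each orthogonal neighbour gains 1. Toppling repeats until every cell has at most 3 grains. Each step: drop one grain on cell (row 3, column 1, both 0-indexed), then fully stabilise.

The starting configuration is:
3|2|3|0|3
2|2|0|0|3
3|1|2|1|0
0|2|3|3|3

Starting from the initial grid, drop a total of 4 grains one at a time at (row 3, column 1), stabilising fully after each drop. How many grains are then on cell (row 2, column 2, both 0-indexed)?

3

step 0: 3|2|3|0|3
2|2|0|0|3
3|1|2|1|0
0|2|3|3|3
step 1: 3|2|3|0|3
2|2|0|0|3
3|1|2|1|0
0|3|3|3|3
step 2: 3|2|3|0|3
2|2|0|0|3
3|2|3|2|1
1|1|1|1|0
step 3: 3|2|3|0|3
2|2|0|0|3
3|2|3|2|1
1|2|1|1|0
step 4: 3|2|3|0|3
2|2|0|0|3
3|2|3|2|1
1|3|1|1|0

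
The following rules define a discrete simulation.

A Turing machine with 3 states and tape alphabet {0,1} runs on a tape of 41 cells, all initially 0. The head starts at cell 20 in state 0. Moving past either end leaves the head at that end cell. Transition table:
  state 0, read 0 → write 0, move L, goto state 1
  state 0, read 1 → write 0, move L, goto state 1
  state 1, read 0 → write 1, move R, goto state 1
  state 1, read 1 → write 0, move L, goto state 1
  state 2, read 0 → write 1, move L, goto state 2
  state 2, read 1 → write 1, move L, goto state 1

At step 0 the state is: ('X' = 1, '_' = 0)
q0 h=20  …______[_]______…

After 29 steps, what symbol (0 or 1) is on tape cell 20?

0) q0 h=20  …______[_]______…
1) q1 h=19  …______[_]______…
2) q1 h=20  …_____X[_]______…
3) q1 h=21  …____XX[_]______…
4) q1 h=22  …___XXX[_]______…
5) q1 h=23  …__XXXX[_]______…
6) q1 h=24  …_XXXXX[_]______…
7) q1 h=25  …XXXXXX[_]______…
8) q1 h=26  …XXXXXX[_]______…
9) q1 h=27  …XXXXXX[_]______…
10) q1 h=28  …XXXXXX[_]______…
11) q1 h=29  …XXXXXX[_]______…
12) q1 h=30  …XXXXXX[_]______…
13) q1 h=31  …XXXXXX[_]______…
14) q1 h=32  …XXXXXX[_]______…
15) q1 h=33  …XXXXXX[_]______…
16) q1 h=34  …XXXXXX[_]______|
17) q1 h=35  …XXXXXX[_]_____|
18) q1 h=36  …XXXXXX[_]____|
19) q1 h=37  …XXXXXX[_]___|
20) q1 h=38  …XXXXXX[_]__|
21) q1 h=39  …XXXXXX[_]_|
22) q1 h=40  …XXXXXX[_]|
23) q1 h=40  …XXXXXX[X]|
24) q1 h=39  …XXXXXX[X]_|
25) q1 h=38  …XXXXXX[X]__|
26) q1 h=37  …XXXXXX[X]___|
27) q1 h=36  …XXXXXX[X]____|
28) q1 h=35  …XXXXXX[X]_____|
29) q1 h=34  …XXXXXX[X]______|

1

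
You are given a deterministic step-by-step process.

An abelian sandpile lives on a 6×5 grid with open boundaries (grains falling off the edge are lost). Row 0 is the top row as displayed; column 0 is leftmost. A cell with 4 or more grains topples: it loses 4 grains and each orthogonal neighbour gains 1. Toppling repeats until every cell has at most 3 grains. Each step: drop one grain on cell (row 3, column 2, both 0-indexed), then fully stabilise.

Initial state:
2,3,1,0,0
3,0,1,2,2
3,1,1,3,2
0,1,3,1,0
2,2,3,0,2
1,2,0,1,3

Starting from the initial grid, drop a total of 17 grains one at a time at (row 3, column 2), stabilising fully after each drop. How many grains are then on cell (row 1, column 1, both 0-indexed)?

2

k=0  2,3,1,0,0
3,0,1,2,2
3,1,1,3,2
0,1,3,1,0
2,2,3,0,2
1,2,0,1,3
k=1  2,3,1,0,0
3,0,1,2,2
3,1,2,3,2
0,2,1,2,0
2,3,0,1,2
1,2,1,1,3
k=2  2,3,1,0,0
3,0,1,2,2
3,1,2,3,2
0,2,2,2,0
2,3,0,1,2
1,2,1,1,3
k=3  2,3,1,0,0
3,0,1,2,2
3,1,2,3,2
0,2,3,2,0
2,3,0,1,2
1,2,1,1,3
k=4  2,3,1,0,0
3,0,1,2,2
3,1,3,3,2
0,3,0,3,0
2,3,1,1,2
1,2,1,1,3
k=5  2,3,1,0,0
3,0,1,2,2
3,1,3,3,2
0,3,1,3,0
2,3,1,1,2
1,2,1,1,3
k=6  2,3,1,0,0
3,0,1,2,2
3,1,3,3,2
0,3,2,3,0
2,3,1,1,2
1,2,1,1,3
k=7  2,3,1,0,0
3,0,1,2,2
3,1,3,3,2
0,3,3,3,0
2,3,1,1,2
1,2,1,1,3
k=8  2,3,1,0,0
3,0,2,3,2
3,3,1,1,3
1,1,3,1,1
3,0,3,2,2
1,3,1,1,3
k=9  2,3,1,0,0
3,0,2,3,2
3,3,2,1,3
1,2,1,2,1
3,1,0,3,2
1,3,2,1,3
k=10  2,3,1,0,0
3,0,2,3,2
3,3,2,1,3
1,2,2,2,1
3,1,0,3,2
1,3,2,1,3
k=11  2,3,1,0,0
3,0,2,3,2
3,3,2,1,3
1,2,3,2,1
3,1,0,3,2
1,3,2,1,3
k=12  2,3,1,0,0
3,0,2,3,2
3,3,3,1,3
1,3,0,3,1
3,1,1,3,2
1,3,2,1,3
k=13  2,3,1,0,0
3,0,2,3,2
3,3,3,1,3
1,3,1,3,1
3,1,1,3,2
1,3,2,1,3
k=14  2,3,1,0,0
3,0,2,3,2
3,3,3,1,3
1,3,2,3,1
3,1,1,3,2
1,3,2,1,3
k=15  2,3,1,0,0
3,0,2,3,2
3,3,3,1,3
1,3,3,3,1
3,1,1,3,2
1,3,2,1,3
k=16  3,3,1,0,0
0,2,3,3,2
1,2,1,3,3
3,1,3,1,2
3,2,3,0,3
1,3,2,2,3
k=17  3,3,1,0,0
0,2,3,3,2
1,2,2,3,3
3,2,1,2,2
3,3,0,1,3
1,3,3,2,3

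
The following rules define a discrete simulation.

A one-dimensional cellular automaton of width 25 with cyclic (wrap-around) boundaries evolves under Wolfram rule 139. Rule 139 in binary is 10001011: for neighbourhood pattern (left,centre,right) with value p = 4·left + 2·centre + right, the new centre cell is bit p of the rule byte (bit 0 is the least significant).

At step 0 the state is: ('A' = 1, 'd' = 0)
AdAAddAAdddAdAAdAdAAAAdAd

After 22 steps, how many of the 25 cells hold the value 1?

step 0: AdAAddAAdddAdAAdAdAAAAdAd
step 1: ddAddAAddAAddAddddAAAdddd
step 2: AAddAAddAAddAddAAAAAddAAA
step 3: AddAAddAAddAddAAAAAddAAAA
step 4: ddAAddAAddAddAAAAAddAAAAA
step 5: dAAddAAddAddAAAAAddAAAAAd
step 6: AAddAAddAddAAAAAddAAAAAdd
step 7: AddAAddAddAAAAAddAAAAAddA
step 8: ddAAddAddAAAAAddAAAAAddAA
step 9: dAAddAddAAAAAddAAAAAddAAd
step 10: AAddAddAAAAAddAAAAAddAAdd
step 11: AddAddAAAAAddAAAAAddAAddA
step 12: ddAddAAAAAddAAAAAddAAddAA
step 13: dAddAAAAAddAAAAAddAAddAAd
step 14: AddAAAAAddAAAAAddAAddAAdd
step 15: ddAAAAAddAAAAAddAAddAAddA
step 16: dAAAAAddAAAAAddAAddAAddAd
step 17: AAAAAddAAAAAddAAddAAddAdd
step 18: AAAAddAAAAAddAAddAAddAddA
step 19: AAAddAAAAAddAAddAAddAddAA
step 20: AAddAAAAAddAAddAAddAddAAA
step 21: AddAAAAAddAAddAAddAddAAAA
step 22: ddAAAAAddAAddAAddAddAAAAA

15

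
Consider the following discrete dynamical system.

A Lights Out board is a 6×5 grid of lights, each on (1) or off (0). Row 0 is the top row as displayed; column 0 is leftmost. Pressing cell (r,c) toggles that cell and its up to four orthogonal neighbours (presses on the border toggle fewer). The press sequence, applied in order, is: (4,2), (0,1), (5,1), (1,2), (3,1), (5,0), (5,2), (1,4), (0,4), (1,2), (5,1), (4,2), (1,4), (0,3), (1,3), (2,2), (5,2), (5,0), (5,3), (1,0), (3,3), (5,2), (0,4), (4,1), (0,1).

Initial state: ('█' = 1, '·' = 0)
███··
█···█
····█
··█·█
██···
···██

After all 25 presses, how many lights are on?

0) ███··
█···█
····█
··█·█
██···
···██
1) ███··
█···█
····█
····█
█·██·
··███
2) ·····
██··█
····█
····█
█·██·
··███
3) ·····
██··█
····█
····█
████·
██·██
4) ··█··
█·███
··█·█
····█
████·
██·██
5) ··█··
█·███
·██·█
███·█
█·██·
██·██
6) ··█··
█·███
·██·█
███·█
··██·
···██
7) ··█··
█·███
·██·█
███·█
···█·
·██·█
8) ··█·█
█·█··
·██··
███·█
···█·
·██·█
9) ··██·
█·█·█
·██··
███·█
···█·
·██·█
10) ···█·
██·██
·█···
███·█
···█·
·██·█
11) ···█·
██·██
·█···
███·█
·█·█·
█···█
12) ···█·
██·██
·█···
██··█
··█··
█·█·█
13) ···██
██···
·█··█
██··█
··█··
█·█·█
14) ··█··
██·█·
·█··█
██··█
··█··
█·█·█
15) ··██·
███·█
·█·██
██··█
··█··
█·█·█
16) ··██·
██··█
··█·█
███·█
··█··
█·█·█
17) ··██·
██··█
··█·█
███·█
·····
██·██
18) ··██·
██··█
··█·█
███·█
█····
···██
19) ··██·
██··█
··█·█
███·█
█··█·
··█··
20) █·██·
····█
█·█·█
███·█
█··█·
··█··
21) █·██·
····█
█·███
██·█·
█····
··█··
22) █·██·
····█
█·███
██·█·
█·█··
·█·█·
23) █·█·█
·····
█·███
██·█·
█·█··
·█·█·
24) █·█·█
·····
█·███
█··█·
·█···
···█·
25) ·█··█
·█···
█·███
█··█·
·█···
···█·

11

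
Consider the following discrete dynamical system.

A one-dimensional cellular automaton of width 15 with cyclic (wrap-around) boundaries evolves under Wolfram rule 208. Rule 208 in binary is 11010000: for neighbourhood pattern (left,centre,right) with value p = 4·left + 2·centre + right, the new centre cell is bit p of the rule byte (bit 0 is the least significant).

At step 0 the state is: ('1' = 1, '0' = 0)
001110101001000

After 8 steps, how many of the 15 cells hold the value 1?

4

k=0  001110101001000
k=1  000110000100100
k=2  000011000010010
k=3  000001100001001
k=4  100000110000100
k=5  010000011000010
k=6  001000001100001
k=7  100100000110000
k=8  010010000011000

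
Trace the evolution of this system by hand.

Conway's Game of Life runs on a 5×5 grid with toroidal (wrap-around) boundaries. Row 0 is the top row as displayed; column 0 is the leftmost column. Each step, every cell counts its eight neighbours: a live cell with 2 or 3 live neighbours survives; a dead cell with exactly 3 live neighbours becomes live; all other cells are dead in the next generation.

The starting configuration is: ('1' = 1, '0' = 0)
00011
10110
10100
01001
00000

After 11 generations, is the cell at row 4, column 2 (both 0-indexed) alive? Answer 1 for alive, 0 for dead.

1

[0] 00011
10110
10100
01001
00000
[1] 00111
10100
10100
11000
10011
[2] 00100
10100
10101
00110
00000
[3] 01000
10101
10101
01111
00110
[4] 11001
00101
00000
00000
10001
[5] 01000
01011
00000
00000
01001
[6] 01011
10100
00000
00000
10000
[7] 01111
11111
00000
00000
10001
[8] 00000
00000
11111
00000
11101
[9] 11000
11111
11111
00000
11000
[10] 00010
00000
00000
00010
11000
[11] 00000
00000
00000
00000
00101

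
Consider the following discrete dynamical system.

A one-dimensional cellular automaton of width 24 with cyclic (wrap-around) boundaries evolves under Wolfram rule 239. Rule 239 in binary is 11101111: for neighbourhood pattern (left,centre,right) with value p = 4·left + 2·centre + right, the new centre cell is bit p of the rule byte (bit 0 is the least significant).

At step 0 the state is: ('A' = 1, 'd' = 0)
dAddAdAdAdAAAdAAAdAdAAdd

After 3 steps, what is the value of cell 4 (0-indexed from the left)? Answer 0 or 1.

1

t=0: dAddAdAdAdAAAdAAAdAdAAdd
t=1: AAdAAAAAAAAAAAAAAAAAAAdA
t=2: AAAAAAAAAAAAAAAAAAAAAAAA
t=3: AAAAAAAAAAAAAAAAAAAAAAAA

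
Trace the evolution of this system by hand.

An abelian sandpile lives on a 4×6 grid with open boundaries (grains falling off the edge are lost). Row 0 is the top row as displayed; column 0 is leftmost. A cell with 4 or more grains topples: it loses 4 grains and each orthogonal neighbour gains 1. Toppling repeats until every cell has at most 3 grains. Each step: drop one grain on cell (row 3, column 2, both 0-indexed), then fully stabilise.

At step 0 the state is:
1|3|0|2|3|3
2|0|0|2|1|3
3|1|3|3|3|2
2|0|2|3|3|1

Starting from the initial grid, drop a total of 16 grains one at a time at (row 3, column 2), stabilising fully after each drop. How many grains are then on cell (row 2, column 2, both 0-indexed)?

3

t=0: 1|3|0|2|3|3
2|0|0|2|1|3
3|1|3|3|3|2
2|0|2|3|3|1
t=1: 1|3|0|2|3|3
2|0|0|2|1|3
3|1|3|3|3|2
2|0|3|3|3|1
t=2: 1|3|0|2|3|3
2|0|1|3|2|3
3|2|1|2|1|3
2|1|2|2|1|2
t=3: 1|3|0|2|3|3
2|0|1|3|2|3
3|2|1|2|1|3
2|1|3|2|1|2
t=4: 1|3|0|2|3|3
2|0|1|3|2|3
3|2|2|2|1|3
2|2|0|3|1|2
t=5: 1|3|0|2|3|3
2|0|1|3|2|3
3|2|2|2|1|3
2|2|1|3|1|2
t=6: 1|3|0|2|3|3
2|0|1|3|2|3
3|2|2|2|1|3
2|2|2|3|1|2
t=7: 1|3|0|2|3|3
2|0|1|3|2|3
3|2|2|2|1|3
2|2|3|3|1|2
t=8: 1|3|0|2|3|3
2|0|1|3|2|3
3|2|3|3|1|3
2|3|1|0|2|2
t=9: 1|3|0|2|3|3
2|0|1|3|2|3
3|2|3|3|1|3
2|3|2|0|2|2
t=10: 1|3|0|2|3|3
2|0|1|3|2|3
3|2|3|3|1|3
2|3|3|0|2|2
t=11: 1|3|0|3|3|3
3|1|3|0|3|3
1|1|2|1|2|3
0|2|2|2|2|2
t=12: 1|3|0|3|3|3
3|1|3|0|3|3
1|1|2|1|2|3
0|2|3|2|2|2
t=13: 1|3|0|3|3|3
3|1|3|0|3|3
1|1|3|1|2|3
0|3|0|3|2|2
t=14: 1|3|0|3|3|3
3|1|3|0|3|3
1|1|3|1|2|3
0|3|1|3|2|2
t=15: 1|3|0|3|3|3
3|1|3|0|3|3
1|1|3|1|2|3
0|3|2|3|2|2
t=16: 1|3|0|3|3|3
3|1|3|0|3|3
1|1|3|1|2|3
0|3|3|3|2|2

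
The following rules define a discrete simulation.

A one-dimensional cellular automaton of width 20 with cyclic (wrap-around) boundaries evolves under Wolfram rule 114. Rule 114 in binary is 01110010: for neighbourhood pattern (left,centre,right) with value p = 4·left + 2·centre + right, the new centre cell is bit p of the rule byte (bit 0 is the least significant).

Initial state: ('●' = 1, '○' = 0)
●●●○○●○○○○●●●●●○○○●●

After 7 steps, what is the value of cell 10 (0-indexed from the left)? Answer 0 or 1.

step 0: ●●●○○●○○○○●●●●●○○○●●
step 1: ○○●●●○●○○●○○○○●●○●○○
step 2: ○●○○●●○●●○●○○●○●●○●○
step 3: ●○●●○●●○●●○●●○●○●●○●
step 4: ●●○●●○●●○●●○●●○●○●●○
step 5: ○●●○●●○●●○●●○●●○●○●●
step 6: ●○●●○●●○●●○●●○●●○●○●
step 7: ●●○●●○●●○●●○●●○●●○●○

1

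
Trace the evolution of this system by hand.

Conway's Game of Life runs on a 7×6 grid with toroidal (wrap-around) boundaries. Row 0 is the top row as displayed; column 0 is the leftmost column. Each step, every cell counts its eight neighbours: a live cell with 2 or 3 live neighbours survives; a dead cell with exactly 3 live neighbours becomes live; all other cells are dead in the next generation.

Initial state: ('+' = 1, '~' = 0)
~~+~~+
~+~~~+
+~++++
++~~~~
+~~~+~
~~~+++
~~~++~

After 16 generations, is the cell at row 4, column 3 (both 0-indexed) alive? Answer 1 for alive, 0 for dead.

1

k=0  ~~+~~+
~+~~~+
+~++++
++~~~~
+~~~+~
~~~+++
~~~++~
k=1  +~++~+
~+~~~~
~~+++~
~~+~~~
++~++~
~~~~~~
~~+~~~
k=2  +~++~~
++~~~+
~+++~~
~~~~~+
~+++~~
~+++~~
~+++~~
k=3  ~~~+++
~~~~++
~++~++
+~~~+~
++~++~
+~~~+~
+~~~+~
k=4  +~~+~~
~~+~~~
~+~~~~
~~~~~~
++~++~
+~~~+~
+~~~~~
k=5  ~+~~~~
~++~~~
~~~~~~
+++~~~
++~++~
+~~++~
++~~~~
k=6  ~~~~~~
~++~~~
+~~~~~
+~++~+
~~~~+~
~~~++~
+++~~+
k=7  ~~~~~~
~+~~~~
+~~+~+
++~+++
~~+~~~
+++++~
++++++
k=8  ~~~+++
+~~~~~
~~~+~~
~+~+~~
~~~~~~
~~~~~~
~~~~~~
k=9  ~~~~++
~~~+~+
~~+~~~
~~+~~~
~~~~~~
~~~~~~
~~~~+~
k=10  ~~~+~+
~~~+~+
~~++~~
~~~~~~
~~~~~~
~~~~~~
~~~~++
k=11  +~~+~+
~~~+~~
~~+++~
~~~~~~
~~~~~~
~~~~~~
~~~~++
k=12  +~~+~+
~~~~~+
~~+++~
~~~+~~
~~~~~~
~~~~~~
+~~~++
k=13  ~~~~~~
+~+~~+
~~+++~
~~+++~
~~~~~~
~~~~~+
+~~~+~
k=14  ++~~~~
~++~++
~~~~~~
~~+~+~
~~~++~
~~~~~+
~~~~~+
k=15  ~++~+~
~++~~+
~++~++
~~~~+~
~~~+++
~~~~~+
~~~~~+
k=16  ~+++++
~~~~~+
~++~++
+~+~~~
~~~+~+
+~~~~+
+~~~++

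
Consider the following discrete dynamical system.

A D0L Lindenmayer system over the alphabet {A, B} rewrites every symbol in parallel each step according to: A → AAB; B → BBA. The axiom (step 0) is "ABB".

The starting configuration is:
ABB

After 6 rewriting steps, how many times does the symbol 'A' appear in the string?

1093

step 0: ABB
step 1: AABBBABBA
step 2: AABAABBBABBABBAAABBBABBAAAB
step 3: AABAABBBAAABAABBBABBABBAAABBBABBAAABBBABBAAABAABAABBBABBABBAAABBBABBAAABAABAABBBA
step 4: AABAABBBAAABAABBBABBABBAAABAABAABBBAAABAABBBABBABBAAABBBAB…BBBABBABBAAABBBABBAAABAABAABBBAAABAABBBAAABAABBBABBABBAAAB  (len 243)
step 5: AABAABBBAAABAABBBABBABBAAABAABAABBBAAABAABBBABBABBAAABBBAB…AAABAABAABBBAAABAABBBABBABBAAABBBABBAAABBBABBAAABAABAABBBA  (len 729)
step 6: AABAABBBAAABAABBBABBABBAAABAABAABBBAAABAABBBABBABBAAABBBAB…BBBABBABBAAABBBABBAAABAABAABBBAAABAABBBAAABAABBBABBABBAAAB  (len 2187)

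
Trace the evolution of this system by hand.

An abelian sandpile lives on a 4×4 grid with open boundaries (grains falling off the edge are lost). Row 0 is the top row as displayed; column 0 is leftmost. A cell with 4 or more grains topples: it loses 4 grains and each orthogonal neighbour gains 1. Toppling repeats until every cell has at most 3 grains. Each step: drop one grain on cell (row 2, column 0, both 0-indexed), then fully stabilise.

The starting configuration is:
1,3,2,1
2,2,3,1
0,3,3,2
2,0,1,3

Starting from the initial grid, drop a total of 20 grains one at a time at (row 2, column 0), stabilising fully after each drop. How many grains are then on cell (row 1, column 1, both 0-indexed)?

k=0  1,3,2,1
2,2,3,1
0,3,3,2
2,0,1,3
k=1  1,3,2,1
2,2,3,1
1,3,3,2
2,0,1,3
k=2  1,3,2,1
2,2,3,1
2,3,3,2
2,0,1,3
k=3  1,3,2,1
2,2,3,1
3,3,3,2
2,0,1,3
k=4  3,1,0,2
0,2,2,2
2,2,1,3
3,1,2,3
k=5  3,1,0,2
0,2,2,2
3,2,1,3
3,1,2,3
k=6  3,1,0,2
1,2,2,2
1,3,1,3
0,2,2,3
k=7  3,1,0,2
1,2,2,2
2,3,1,3
0,2,2,3
k=8  3,1,0,2
1,2,2,2
3,3,1,3
0,2,2,3
k=9  3,1,0,2
2,3,2,2
1,0,2,3
1,3,2,3
k=10  3,1,0,2
2,3,2,2
2,0,2,3
1,3,2,3
k=11  3,1,0,2
2,3,2,2
3,0,2,3
1,3,2,3
k=12  3,1,0,2
3,3,2,2
0,1,2,3
2,3,2,3
k=13  3,1,0,2
3,3,2,2
1,1,2,3
2,3,2,3
k=14  3,1,0,2
3,3,2,2
2,1,2,3
2,3,2,3
k=15  3,1,0,2
3,3,2,2
3,1,2,3
2,3,2,3
k=16  0,3,0,2
2,0,3,2
1,3,2,3
3,3,2,3
k=17  0,3,0,2
2,0,3,2
2,3,2,3
3,3,2,3
k=18  0,3,0,2
2,0,3,2
3,3,2,3
3,3,2,3
k=19  0,3,0,2
3,1,3,2
2,1,3,3
1,1,3,3
k=20  0,3,0,2
3,1,3,2
3,1,3,3
1,1,3,3

1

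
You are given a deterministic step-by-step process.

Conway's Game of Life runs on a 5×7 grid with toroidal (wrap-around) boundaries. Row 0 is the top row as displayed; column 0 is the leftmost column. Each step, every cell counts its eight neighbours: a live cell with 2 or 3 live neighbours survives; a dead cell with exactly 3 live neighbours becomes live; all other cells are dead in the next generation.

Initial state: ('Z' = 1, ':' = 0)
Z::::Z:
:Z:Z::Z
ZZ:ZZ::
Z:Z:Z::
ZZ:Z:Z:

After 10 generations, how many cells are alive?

6

gen 0: Z::::Z:
:Z:Z::Z
ZZ:ZZ::
Z:Z:Z::
ZZ:Z:Z:
gen 1: :::::Z:
:Z:Z:ZZ
::::ZZZ
:::::Z:
Z:ZZ:Z:
gen 2: ZZ:Z:Z:
Z::::::
Z::::::
:::Z:::
:::::Z:
gen 3: ZZ::Z::
Z::::::
:::::::
:::::::
::Z:::Z
gen 4: ZZ::::Z
ZZ:::::
:::::::
:::::::
ZZ:::::
gen 5: ::Z:::Z
:Z::::Z
:::::::
:::::::
:Z::::Z
gen 6: :ZZ::ZZ
Z::::::
:::::::
:::::::
Z::::::
gen 7: :Z::::Z
ZZ::::Z
:::::::
:::::::
ZZ::::Z
gen 8: ::Z::Z:
:Z::::Z
Z::::::
Z::::::
:Z::::Z
gen 9: :ZZ::ZZ
ZZ::::Z
ZZ::::Z
ZZ::::Z
ZZ::::Z
gen 10: ::Z::Z:
:::::::
::Z::Z:
::Z::Z:
:::::::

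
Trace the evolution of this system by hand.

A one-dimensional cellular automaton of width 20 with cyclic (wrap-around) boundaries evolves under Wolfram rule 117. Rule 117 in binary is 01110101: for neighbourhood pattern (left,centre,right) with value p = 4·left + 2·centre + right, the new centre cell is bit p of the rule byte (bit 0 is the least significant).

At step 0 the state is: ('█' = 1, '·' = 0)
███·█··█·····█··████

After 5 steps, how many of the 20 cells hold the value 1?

[0] ███·█··█·····█··████
[1] ··████·█████·██·····
[2] █····██····██·██████
[3] ████··████··██······
[4] ···██····██··██████·
[5] ██··████··██······██

10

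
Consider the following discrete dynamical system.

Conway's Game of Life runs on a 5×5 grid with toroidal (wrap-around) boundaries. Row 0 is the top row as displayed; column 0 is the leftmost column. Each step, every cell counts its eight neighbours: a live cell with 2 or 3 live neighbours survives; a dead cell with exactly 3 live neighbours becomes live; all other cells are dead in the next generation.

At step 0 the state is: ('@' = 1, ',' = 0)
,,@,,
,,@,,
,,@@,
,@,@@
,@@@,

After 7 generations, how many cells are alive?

2

step 0: ,,@,,
,,@,,
,,@@,
,@,@@
,@@@,
step 1: ,,,,,
,@@,,
,@,,@
@@,,@
@@,,@
step 2: ,,@,,
@@@,,
,,,@@
,,@@,
,@,,@
step 3: ,,@@,
@@@,@
@,,,@
@,@,,
,@,,,
step 4: ,,,@@
,,@,,
,,@,,
@,,,@
,@,@,
step 5: ,,,@@
,,@,,
,@,@,
@@@@@
,,@@,
step 6: ,,,,@
,,@,@
,,,,,
@,,,,
,,,,,
step 7: ,,,@,
,,,@,
,,,,,
,,,,,
,,,,,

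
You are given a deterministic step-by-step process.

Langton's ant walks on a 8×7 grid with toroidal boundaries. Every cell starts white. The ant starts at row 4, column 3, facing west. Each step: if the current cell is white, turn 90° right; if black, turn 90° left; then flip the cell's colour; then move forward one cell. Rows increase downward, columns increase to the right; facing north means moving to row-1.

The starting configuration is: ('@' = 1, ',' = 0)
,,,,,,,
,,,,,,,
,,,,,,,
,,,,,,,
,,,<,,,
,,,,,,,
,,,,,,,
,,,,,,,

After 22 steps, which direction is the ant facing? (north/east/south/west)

0) ,,,,,,,
,,,,,,,
,,,,,,,
,,,,,,,
,,,<,,,
,,,,,,,
,,,,,,,
,,,,,,,
1) ,,,,,,,
,,,,,,,
,,,,,,,
,,,^,,,
,,,@,,,
,,,,,,,
,,,,,,,
,,,,,,,
2) ,,,,,,,
,,,,,,,
,,,,,,,
,,,@>,,
,,,@,,,
,,,,,,,
,,,,,,,
,,,,,,,
3) ,,,,,,,
,,,,,,,
,,,,,,,
,,,@@,,
,,,@v,,
,,,,,,,
,,,,,,,
,,,,,,,
4) ,,,,,,,
,,,,,,,
,,,,,,,
,,,@@,,
,,,<@,,
,,,,,,,
,,,,,,,
,,,,,,,
5) ,,,,,,,
,,,,,,,
,,,,,,,
,,,@@,,
,,,,@,,
,,,v,,,
,,,,,,,
,,,,,,,
6) ,,,,,,,
,,,,,,,
,,,,,,,
,,,@@,,
,,,,@,,
,,<@,,,
,,,,,,,
,,,,,,,
7) ,,,,,,,
,,,,,,,
,,,,,,,
,,,@@,,
,,^,@,,
,,@@,,,
,,,,,,,
,,,,,,,
8) ,,,,,,,
,,,,,,,
,,,,,,,
,,,@@,,
,,@>@,,
,,@@,,,
,,,,,,,
,,,,,,,
9) ,,,,,,,
,,,,,,,
,,,,,,,
,,,@@,,
,,@@@,,
,,@v,,,
,,,,,,,
,,,,,,,
10) ,,,,,,,
,,,,,,,
,,,,,,,
,,,@@,,
,,@@@,,
,,@,>,,
,,,,,,,
,,,,,,,
11) ,,,,,,,
,,,,,,,
,,,,,,,
,,,@@,,
,,@@@,,
,,@,@,,
,,,,v,,
,,,,,,,
12) ,,,,,,,
,,,,,,,
,,,,,,,
,,,@@,,
,,@@@,,
,,@,@,,
,,,<@,,
,,,,,,,
13) ,,,,,,,
,,,,,,,
,,,,,,,
,,,@@,,
,,@@@,,
,,@^@,,
,,,@@,,
,,,,,,,
14) ,,,,,,,
,,,,,,,
,,,,,,,
,,,@@,,
,,@@@,,
,,@@>,,
,,,@@,,
,,,,,,,
15) ,,,,,,,
,,,,,,,
,,,,,,,
,,,@@,,
,,@@^,,
,,@@,,,
,,,@@,,
,,,,,,,
16) ,,,,,,,
,,,,,,,
,,,,,,,
,,,@@,,
,,@<,,,
,,@@,,,
,,,@@,,
,,,,,,,
17) ,,,,,,,
,,,,,,,
,,,,,,,
,,,@@,,
,,@,,,,
,,@v,,,
,,,@@,,
,,,,,,,
18) ,,,,,,,
,,,,,,,
,,,,,,,
,,,@@,,
,,@,,,,
,,@,>,,
,,,@@,,
,,,,,,,
19) ,,,,,,,
,,,,,,,
,,,,,,,
,,,@@,,
,,@,,,,
,,@,@,,
,,,@v,,
,,,,,,,
20) ,,,,,,,
,,,,,,,
,,,,,,,
,,,@@,,
,,@,,,,
,,@,@,,
,,,@,>,
,,,,,,,
21) ,,,,,,,
,,,,,,,
,,,,,,,
,,,@@,,
,,@,,,,
,,@,@,,
,,,@,@,
,,,,,v,
22) ,,,,,,,
,,,,,,,
,,,,,,,
,,,@@,,
,,@,,,,
,,@,@,,
,,,@,@,
,,,,<@,

west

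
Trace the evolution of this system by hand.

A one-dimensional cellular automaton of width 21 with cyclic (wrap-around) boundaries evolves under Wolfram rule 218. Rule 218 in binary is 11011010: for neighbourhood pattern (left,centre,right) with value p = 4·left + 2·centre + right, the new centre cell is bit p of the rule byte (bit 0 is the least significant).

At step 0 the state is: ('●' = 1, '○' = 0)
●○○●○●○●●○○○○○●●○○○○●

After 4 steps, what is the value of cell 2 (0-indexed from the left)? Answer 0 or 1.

0) ●○○●○●○●●○○○○○●●○○○○●
1) ●●●○○○○●●●○○○●●●●○○●●
2) ●●●●○○●●●●●○●●●●●●●●●
3) ●●●●●●●●●●●○●●●●●●●●●
4) ●●●●●●●●●●●○●●●●●●●●●

1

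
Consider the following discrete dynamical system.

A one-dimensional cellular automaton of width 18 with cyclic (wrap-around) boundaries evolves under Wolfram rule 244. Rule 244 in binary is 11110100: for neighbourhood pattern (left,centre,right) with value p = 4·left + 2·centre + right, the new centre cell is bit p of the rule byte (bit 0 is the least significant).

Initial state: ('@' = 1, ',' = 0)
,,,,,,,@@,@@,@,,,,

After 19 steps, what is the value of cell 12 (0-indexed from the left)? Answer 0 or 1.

1

[0] ,,,,,,,@@,@@,@,,,,
[1] ,,,,,,,,@@,@@@@,,,
[2] ,,,,,,,,,@@,@@@@,,
[3] ,,,,,,,,,,@@,@@@@,
[4] ,,,,,,,,,,,@@,@@@@
[5] @,,,,,,,,,,,@@,@@@
[6] @@,,,,,,,,,,,@@,@@
[7] @@@,,,,,,,,,,,@@,@
[8] @@@@,,,,,,,,,,,@@,
[9] ,@@@@,,,,,,,,,,,@@
[10] @,@@@@,,,,,,,,,,,@
[11] @@,@@@@,,,,,,,,,,,
[12] ,@@,@@@@,,,,,,,,,,
[13] ,,@@,@@@@,,,,,,,,,
[14] ,,,@@,@@@@,,,,,,,,
[15] ,,,,@@,@@@@,,,,,,,
[16] ,,,,,@@,@@@@,,,,,,
[17] ,,,,,,@@,@@@@,,,,,
[18] ,,,,,,,@@,@@@@,,,,
[19] ,,,,,,,,@@,@@@@,,,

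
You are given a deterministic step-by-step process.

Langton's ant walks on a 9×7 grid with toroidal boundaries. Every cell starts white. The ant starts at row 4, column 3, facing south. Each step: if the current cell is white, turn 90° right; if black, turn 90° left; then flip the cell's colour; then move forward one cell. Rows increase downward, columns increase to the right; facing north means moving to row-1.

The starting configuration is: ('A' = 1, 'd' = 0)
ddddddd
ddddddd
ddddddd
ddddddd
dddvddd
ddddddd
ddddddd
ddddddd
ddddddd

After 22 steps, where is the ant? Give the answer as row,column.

3,6

k=0  ddddddd
ddddddd
ddddddd
ddddddd
dddvddd
ddddddd
ddddddd
ddddddd
ddddddd
k=1  ddddddd
ddddddd
ddddddd
ddddddd
dd<Addd
ddddddd
ddddddd
ddddddd
ddddddd
k=2  ddddddd
ddddddd
ddddddd
dd^dddd
ddAAddd
ddddddd
ddddddd
ddddddd
ddddddd
k=3  ddddddd
ddddddd
ddddddd
ddA>ddd
ddAAddd
ddddddd
ddddddd
ddddddd
ddddddd
k=4  ddddddd
ddddddd
ddddddd
ddAAddd
ddAvddd
ddddddd
ddddddd
ddddddd
ddddddd
k=5  ddddddd
ddddddd
ddddddd
ddAAddd
ddAd>dd
ddddddd
ddddddd
ddddddd
ddddddd
k=6  ddddddd
ddddddd
ddddddd
ddAAddd
ddAdAdd
ddddvdd
ddddddd
ddddddd
ddddddd
k=7  ddddddd
ddddddd
ddddddd
ddAAddd
ddAdAdd
ddd<Add
ddddddd
ddddddd
ddddddd
k=8  ddddddd
ddddddd
ddddddd
ddAAddd
ddA^Add
dddAAdd
ddddddd
ddddddd
ddddddd
k=9  ddddddd
ddddddd
ddddddd
ddAAddd
ddAA>dd
dddAAdd
ddddddd
ddddddd
ddddddd
k=10  ddddddd
ddddddd
ddddddd
ddAA^dd
ddAAddd
dddAAdd
ddddddd
ddddddd
ddddddd
k=11  ddddddd
ddddddd
ddddddd
ddAAA>d
ddAAddd
dddAAdd
ddddddd
ddddddd
ddddddd
k=12  ddddddd
ddddddd
ddddddd
ddAAAAd
ddAAdvd
dddAAdd
ddddddd
ddddddd
ddddddd
k=13  ddddddd
ddddddd
ddddddd
ddAAAAd
ddAA<Ad
dddAAdd
ddddddd
ddddddd
ddddddd
k=14  ddddddd
ddddddd
ddddddd
ddAA^Ad
ddAAAAd
dddAAdd
ddddddd
ddddddd
ddddddd
k=15  ddddddd
ddddddd
ddddddd
ddA<dAd
ddAAAAd
dddAAdd
ddddddd
ddddddd
ddddddd
k=16  ddddddd
ddddddd
ddddddd
ddAddAd
ddAvAAd
dddAAdd
ddddddd
ddddddd
ddddddd
k=17  ddddddd
ddddddd
ddddddd
ddAddAd
ddAd>Ad
dddAAdd
ddddddd
ddddddd
ddddddd
k=18  ddddddd
ddddddd
ddddddd
ddAd^Ad
ddAddAd
dddAAdd
ddddddd
ddddddd
ddddddd
k=19  ddddddd
ddddddd
ddddddd
ddAdA>d
ddAddAd
dddAAdd
ddddddd
ddddddd
ddddddd
k=20  ddddddd
ddddddd
ddddd^d
ddAdAdd
ddAddAd
dddAAdd
ddddddd
ddddddd
ddddddd
k=21  ddddddd
ddddddd
dddddA>
ddAdAdd
ddAddAd
dddAAdd
ddddddd
ddddddd
ddddddd
k=22  ddddddd
ddddddd
dddddAA
ddAdAdv
ddAddAd
dddAAdd
ddddddd
ddddddd
ddddddd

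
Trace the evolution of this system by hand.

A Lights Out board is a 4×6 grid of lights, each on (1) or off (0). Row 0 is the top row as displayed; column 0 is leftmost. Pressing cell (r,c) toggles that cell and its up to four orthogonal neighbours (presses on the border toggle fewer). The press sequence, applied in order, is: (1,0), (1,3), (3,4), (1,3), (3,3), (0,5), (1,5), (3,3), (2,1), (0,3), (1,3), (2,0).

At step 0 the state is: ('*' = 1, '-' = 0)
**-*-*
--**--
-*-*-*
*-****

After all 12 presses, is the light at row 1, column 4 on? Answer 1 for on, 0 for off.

gen 0: **-*-*
--**--
-*-*-*
*-****
gen 1: -*-*-*
****--
**-*-*
*-****
gen 2: -*---*
**--*-
**---*
*-****
gen 3: -*---*
**--*-
**--**
*-*---
gen 4: -*-*-*
****--
**-***
*-*---
gen 5: -*-*-*
****--
**--**
*--**-
gen 6: -*-**-
****-*
**--**
*--**-
gen 7: -*-***
*****-
**--*-
*--**-
gen 8: -*-***
*****-
**-**-
*-*---
gen 9: -*-***
*-***-
--***-
***---
gen 10: -**--*
*-*-*-
--***-
***---
gen 11: -***-*
*--*--
--*-*-
***---
gen 12: -***-*
---*--
***-*-
-**---

0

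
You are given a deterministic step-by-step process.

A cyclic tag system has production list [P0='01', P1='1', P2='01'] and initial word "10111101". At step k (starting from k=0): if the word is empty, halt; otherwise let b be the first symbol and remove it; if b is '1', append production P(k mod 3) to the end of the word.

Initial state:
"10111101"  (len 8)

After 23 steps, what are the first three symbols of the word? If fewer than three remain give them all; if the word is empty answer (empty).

step 0: "10111101"  (len 8)
step 1: "011110101"  (len 9)
step 2: "11110101"  (len 8)
step 3: "111010101"  (len 9)
step 4: "1101010101"  (len 10)
step 5: "1010101011"  (len 10)
step 6: "01010101101"  (len 11)
step 7: "1010101101"  (len 10)
step 8: "0101011011"  (len 10)
step 9: "101011011"  (len 9)
step 10: "0101101101"  (len 10)
step 11: "101101101"  (len 9)
step 12: "0110110101"  (len 10)
step 13: "110110101"  (len 9)
step 14: "101101011"  (len 9)
step 15: "0110101101"  (len 10)
step 16: "110101101"  (len 9)
step 17: "101011011"  (len 9)
step 18: "0101101101"  (len 10)
step 19: "101101101"  (len 9)
step 20: "011011011"  (len 9)
step 21: "11011011"  (len 8)
step 22: "101101101"  (len 9)
step 23: "011011011"  (len 9)

011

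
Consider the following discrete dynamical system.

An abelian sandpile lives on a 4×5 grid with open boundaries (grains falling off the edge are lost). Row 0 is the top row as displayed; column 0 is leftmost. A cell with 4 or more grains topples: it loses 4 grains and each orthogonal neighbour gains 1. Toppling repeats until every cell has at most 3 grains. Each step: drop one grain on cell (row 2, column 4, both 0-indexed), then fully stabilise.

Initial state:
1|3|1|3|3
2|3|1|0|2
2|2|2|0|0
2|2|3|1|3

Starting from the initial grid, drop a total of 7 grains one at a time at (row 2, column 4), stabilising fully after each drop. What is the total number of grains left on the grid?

35

t=0: 1|3|1|3|3
2|3|1|0|2
2|2|2|0|0
2|2|3|1|3
t=1: 1|3|1|3|3
2|3|1|0|2
2|2|2|0|1
2|2|3|1|3
t=2: 1|3|1|3|3
2|3|1|0|2
2|2|2|0|2
2|2|3|1|3
t=3: 1|3|1|3|3
2|3|1|0|2
2|2|2|0|3
2|2|3|1|3
t=4: 1|3|1|3|3
2|3|1|0|3
2|2|2|1|1
2|2|3|2|0
t=5: 1|3|1|3|3
2|3|1|0|3
2|2|2|1|2
2|2|3|2|0
t=6: 1|3|1|3|3
2|3|1|0|3
2|2|2|1|3
2|2|3|2|0
t=7: 1|3|2|0|1
2|3|1|2|1
2|2|2|2|1
2|2|3|2|1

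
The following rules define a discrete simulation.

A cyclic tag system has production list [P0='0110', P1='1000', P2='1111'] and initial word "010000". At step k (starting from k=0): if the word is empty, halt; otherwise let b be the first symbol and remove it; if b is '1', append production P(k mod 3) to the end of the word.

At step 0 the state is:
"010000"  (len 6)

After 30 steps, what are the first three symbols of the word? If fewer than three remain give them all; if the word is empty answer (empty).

[0] "010000"  (len 6)
[1] "10000"  (len 5)
[2] "00001000"  (len 8)
[3] "0001000"  (len 7)
[4] "001000"  (len 6)
[5] "01000"  (len 5)
[6] "1000"  (len 4)
[7] "0000110"  (len 7)
[8] "000110"  (len 6)
[9] "00110"  (len 5)
[10] "0110"  (len 4)
[11] "110"  (len 3)
[12] "101111"  (len 6)
[13] "011110110"  (len 9)
[14] "11110110"  (len 8)
[15] "11101101111"  (len 11)
[16] "11011011110110"  (len 14)
[17] "10110111101101000"  (len 17)
[18] "01101111011010001111"  (len 20)
[19] "1101111011010001111"  (len 19)
[20] "1011110110100011111000"  (len 22)
[21] "0111101101000111110001111"  (len 25)
[22] "111101101000111110001111"  (len 24)
[23] "111011010001111100011111000"  (len 27)
[24] "110110100011111000111110001111"  (len 30)
[25] "101101000111110001111100011110110"  (len 33)
[26] "011010001111100011111000111101101000"  (len 36)
[27] "11010001111100011111000111101101000"  (len 35)
[28] "10100011111000111110001111011010000110"  (len 38)
[29] "01000111110001111100011110110100001101000"  (len 41)
[30] "1000111110001111100011110110100001101000"  (len 40)

100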